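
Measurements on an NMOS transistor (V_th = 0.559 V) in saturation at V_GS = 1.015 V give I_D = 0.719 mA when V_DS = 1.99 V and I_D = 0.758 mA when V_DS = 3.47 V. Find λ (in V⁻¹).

With V_GS fixed, I_D ∝ (1 + λ V_DS) in saturation, so I_D2/I_D1 = (1 + λ V_DS2)/(1 + λ V_DS1).
0.758/0.719 = 1.054 = (1 + 3.47 λ)/(1 + 1.99 λ).
Solving: λ (I_D1 V_DS2 − I_D2 V_DS1) = I_D2 − I_D1, so λ = (0.758 − 0.719) / (0.719 × 3.47 − 0.758 × 1.99) = 0.039 / 0.987 = 0.0395 V⁻¹.

λ = 0.0395 V⁻¹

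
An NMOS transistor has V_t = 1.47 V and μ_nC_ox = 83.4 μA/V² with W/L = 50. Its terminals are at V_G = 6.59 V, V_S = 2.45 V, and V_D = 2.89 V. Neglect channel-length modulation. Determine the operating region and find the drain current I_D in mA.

Triode; I_D = 4.50 mA

V_GS = V_G − V_S = 6.59 − 2.45 = 4.14 V; V_DS = V_D − V_S = 2.89 − 2.45 = 0.44 V.
k_n = μ_nC_ox · (W/L) = 4.17 mA/V².
V_ov = V_GS − V_t = 4.14 − 1.47 = 2.67 V.
Since V_DS = 0.44 V < V_ov = 2.67 V, the device is in the triode region.
I_D = k_n [V_ov · V_DS − ½ V_DS²] = 4.17 × [2.67 × 0.44 − 0.5 × 0.44²] = 4.5 mA.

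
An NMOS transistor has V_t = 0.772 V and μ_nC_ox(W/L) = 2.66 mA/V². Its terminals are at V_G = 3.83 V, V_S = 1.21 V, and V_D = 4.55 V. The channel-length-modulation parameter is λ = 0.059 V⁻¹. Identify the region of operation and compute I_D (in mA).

Saturation; I_D = 5.44 mA

V_GS = V_G − V_S = 3.83 − 1.21 = 2.62 V; V_DS = V_D − V_S = 4.55 − 1.21 = 3.34 V.
V_ov = V_GS − V_t = 2.62 − 0.772 = 1.85 V.
Since V_DS = 3.34 V ≥ V_ov = 1.85 V, the device is in saturation.
I_D = ½ k_n V_ov² (1 + λ V_DS) = 0.5 × 2.66 × 1.85² × (1 + 0.059 × 3.34) = 5.44 mA.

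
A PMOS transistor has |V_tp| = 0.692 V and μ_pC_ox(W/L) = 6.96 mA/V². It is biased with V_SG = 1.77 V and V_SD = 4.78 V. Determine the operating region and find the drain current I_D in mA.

V_ov = V_SG − |V_tp| = 1.77 − 0.692 = 1.08 V.
Since V_SD = 4.78 V ≥ V_ov = 1.08 V, the device is in saturation.
I_D = ½ k_p V_ov² = 0.5 × 6.96 × 1.08² = 4.04 mA.

Saturation; I_D = 4.04 mA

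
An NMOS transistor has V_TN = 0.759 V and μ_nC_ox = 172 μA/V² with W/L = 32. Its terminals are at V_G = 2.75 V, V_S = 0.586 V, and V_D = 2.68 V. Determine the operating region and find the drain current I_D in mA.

Saturation; I_D = 5.43 mA

V_GS = V_G − V_S = 2.75 − 0.586 = 2.16 V; V_DS = V_D − V_S = 2.68 − 0.586 = 2.09 V.
k_n = μ_nC_ox · (W/L) = 5.504 mA/V².
V_ov = V_GS − V_TN = 2.16 − 0.759 = 1.41 V.
Since V_DS = 2.09 V ≥ V_ov = 1.41 V, the device is in saturation.
I_D = ½ k_n V_ov² = 0.5 × 5.504 × 1.41² = 5.43 mA.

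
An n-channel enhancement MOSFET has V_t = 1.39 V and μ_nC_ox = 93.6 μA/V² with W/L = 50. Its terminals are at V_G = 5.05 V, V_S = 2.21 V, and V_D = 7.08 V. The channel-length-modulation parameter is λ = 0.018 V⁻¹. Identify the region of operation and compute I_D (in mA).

V_GS = V_G − V_S = 5.05 − 2.21 = 2.84 V; V_DS = V_D − V_S = 7.08 − 2.21 = 4.87 V.
k_n = μ_nC_ox · (W/L) = 4.68 mA/V².
V_ov = V_GS − V_t = 2.84 − 1.39 = 1.45 V.
Since V_DS = 4.87 V ≥ V_ov = 1.45 V, the device is in saturation.
I_D = ½ k_n V_ov² (1 + λ V_DS) = 0.5 × 4.68 × 1.45² × (1 + 0.018 × 4.87) = 5.35 mA.

Saturation; I_D = 5.35 mA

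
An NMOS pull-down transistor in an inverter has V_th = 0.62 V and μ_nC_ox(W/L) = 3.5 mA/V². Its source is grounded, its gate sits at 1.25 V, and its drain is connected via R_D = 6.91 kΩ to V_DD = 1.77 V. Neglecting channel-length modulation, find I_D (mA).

V_GS = V_G = 1.25 V, so V_ov = 1.25 − 0.62 = 0.63 V.
Assume saturation: I_D = ½ k_n V_ov² = 0.5 × 3.5 × 0.63² = 0.695 mA, giving V_DS = V_DD − I_D R_D = 1.77 − 0.695 × 6.91 = -3.03 V.
But -3.03 V < V_ov = 0.63 V, so the device is actually in triode.
In triode I_D = k_n[V_ov V_DS − ½ V_DS²] and I_D = (V_DD − V_DS)/R_D. Equating: 12.1 V_DS² − 16.24 V_DS + 1.77 = 0, giving V_DS = 0.12 V (the root below V_ov).
I_D = (1.77 − 0.12) / 6.91 = 0.239 mA.

I_D = 0.239 mA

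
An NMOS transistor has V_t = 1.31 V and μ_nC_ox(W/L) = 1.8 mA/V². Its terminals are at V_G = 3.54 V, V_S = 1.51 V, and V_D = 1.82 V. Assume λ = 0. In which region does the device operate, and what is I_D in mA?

V_GS = V_G − V_S = 3.54 − 1.51 = 2.03 V; V_DS = V_D − V_S = 1.82 − 1.51 = 0.31 V.
V_ov = V_GS − V_t = 2.03 − 1.31 = 0.72 V.
Since V_DS = 0.31 V < V_ov = 0.72 V, the device is in the triode region.
I_D = k_n [V_ov · V_DS − ½ V_DS²] = 1.8 × [0.72 × 0.31 − 0.5 × 0.31²] = 0.315 mA.

Triode; I_D = 0.315 mA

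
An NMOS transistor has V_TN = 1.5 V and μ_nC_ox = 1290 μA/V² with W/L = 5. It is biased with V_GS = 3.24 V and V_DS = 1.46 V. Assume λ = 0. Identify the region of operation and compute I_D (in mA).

k_n = μ_nC_ox · (W/L) = 6.45 mA/V².
V_ov = V_GS − V_TN = 3.24 − 1.5 = 1.74 V.
Since V_DS = 1.46 V < V_ov = 1.74 V, the device is in the triode region.
I_D = k_n [V_ov · V_DS − ½ V_DS²] = 6.45 × [1.74 × 1.46 − 0.5 × 1.46²] = 9.51 mA.

Triode; I_D = 9.51 mA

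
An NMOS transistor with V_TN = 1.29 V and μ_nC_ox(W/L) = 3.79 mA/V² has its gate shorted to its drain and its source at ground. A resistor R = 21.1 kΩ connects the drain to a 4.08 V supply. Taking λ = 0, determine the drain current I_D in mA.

I_D = 0.120 mA

With gate tied to drain, V_GS = V_DS ≥ V_GS − V_TN, so the device is in saturation.
KCL at the drain: ½ k_n (V_GS − V_TN)² = (V_DD − V_GS)/R.
Let x = V_GS − 1.29. Then 40 x² + x − 2.79 = 0, giving x = 0.252 V (positive root), so V_GS = 1.54 V.
I_D = (V_DD − V_GS)/R = (4.08 − 1.54) / 21.1 = 0.12 mA.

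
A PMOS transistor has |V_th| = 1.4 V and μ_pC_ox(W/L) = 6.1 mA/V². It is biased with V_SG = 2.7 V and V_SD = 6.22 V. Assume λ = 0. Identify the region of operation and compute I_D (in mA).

V_ov = V_SG − |V_th| = 2.7 − 1.4 = 1.3 V.
Since V_SD = 6.22 V ≥ V_ov = 1.3 V, the device is in saturation.
I_D = ½ k_p V_ov² = 0.5 × 6.1 × 1.3² = 5.15 mA.

Saturation; I_D = 5.15 mA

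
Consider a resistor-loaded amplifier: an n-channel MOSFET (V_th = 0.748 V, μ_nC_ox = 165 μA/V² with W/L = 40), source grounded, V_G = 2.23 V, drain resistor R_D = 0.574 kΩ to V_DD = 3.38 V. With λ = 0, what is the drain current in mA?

V_GS = V_G = 2.23 V, so V_ov = 2.23 − 0.748 = 1.48 V.
k_n = μ_nC_ox · (W/L) = 6.6 mA/V².
Assume saturation: I_D = ½ k_n V_ov² = 0.5 × 6.6 × 1.48² = 7.25 mA, giving V_DS = V_DD − I_D R_D = 3.38 − 7.25 × 0.574 = -0.78 V.
But -0.78 V < V_ov = 1.48 V, so the device is actually in triode.
In triode I_D = k_n[V_ov V_DS − ½ V_DS²] and I_D = (V_DD − V_DS)/R_D. Equating: 1.89 V_DS² − 6.614 V_DS + 3.38 = 0, giving V_DS = 0.622 V (the root below V_ov).
I_D = (3.38 − 0.622) / 0.574 = 4.81 mA.

I_D = 4.81 mA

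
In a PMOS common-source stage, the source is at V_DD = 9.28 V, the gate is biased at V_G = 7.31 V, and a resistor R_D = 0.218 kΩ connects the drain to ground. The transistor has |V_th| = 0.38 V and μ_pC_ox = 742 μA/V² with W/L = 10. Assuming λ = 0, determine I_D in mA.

I_D = 9.38 mA

V_SG = V_DD − V_G = 9.28 − 7.31 = 1.97 V, so V_ov = 1.97 − 0.38 = 1.59 V.
k_p = μ_pC_ox · (W/L) = 7.42 mA/V².
Assume saturation: I_D = ½ k_p V_ov² = 0.5 × 7.42 × 1.59² = 9.38 mA, giving V_SD = V_DD − I_D R_D = 9.28 − 9.38 × 0.218 = 7.24 V.
V_SD = 7.24 V ≥ V_ov = 1.59 V, confirming saturation.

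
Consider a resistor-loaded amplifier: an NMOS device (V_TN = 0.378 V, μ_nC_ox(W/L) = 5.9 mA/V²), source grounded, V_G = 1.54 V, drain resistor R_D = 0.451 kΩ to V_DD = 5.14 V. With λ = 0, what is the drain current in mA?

V_GS = V_G = 1.54 V, so V_ov = 1.54 − 0.378 = 1.16 V.
Assume saturation: I_D = ½ k_n V_ov² = 0.5 × 5.9 × 1.16² = 3.98 mA, giving V_DS = V_DD − I_D R_D = 5.14 − 3.98 × 0.451 = 3.34 V.
V_DS = 3.34 V ≥ V_ov = 1.16 V, confirming saturation.

I_D = 3.98 mA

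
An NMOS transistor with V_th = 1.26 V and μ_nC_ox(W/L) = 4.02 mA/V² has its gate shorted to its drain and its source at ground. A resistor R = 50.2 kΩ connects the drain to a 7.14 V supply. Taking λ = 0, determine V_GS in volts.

With gate tied to drain, V_GS = V_DS ≥ V_GS − V_th, so the device is in saturation.
KCL at the drain: ½ k_n (V_GS − V_th)² = (V_DD − V_GS)/R.
Let x = V_GS − 1.26. Then 101 x² + x − 5.88 = 0, giving x = 0.236 V (positive root), so V_GS = 1.5 V.
I_D = (V_DD − V_GS)/R = (7.14 − 1.5) / 50.2 = 0.112 mA.

V_GS = 1.50 V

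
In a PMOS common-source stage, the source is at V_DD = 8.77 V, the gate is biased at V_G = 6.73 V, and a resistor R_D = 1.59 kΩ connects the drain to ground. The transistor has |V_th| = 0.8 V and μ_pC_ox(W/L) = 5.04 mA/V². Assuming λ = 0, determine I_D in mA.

I_D = 3.87 mA

V_SG = V_DD − V_G = 8.77 − 6.73 = 2.04 V, so V_ov = 2.04 − 0.8 = 1.24 V.
Assume saturation: I_D = ½ k_p V_ov² = 0.5 × 5.04 × 1.24² = 3.87 mA, giving V_SD = V_DD − I_D R_D = 8.77 − 3.87 × 1.59 = 2.61 V.
V_SD = 2.61 V ≥ V_ov = 1.24 V, confirming saturation.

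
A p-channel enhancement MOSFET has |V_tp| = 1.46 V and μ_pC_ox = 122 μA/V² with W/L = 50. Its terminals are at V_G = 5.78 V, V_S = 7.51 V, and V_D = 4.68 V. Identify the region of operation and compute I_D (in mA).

V_SG = V_S − V_G = 7.51 − 5.78 = 1.73 V; V_SD = V_S − V_D = 7.51 − 4.68 = 2.83 V.
k_p = μ_pC_ox · (W/L) = 6.1 mA/V².
V_ov = V_SG − |V_tp| = 1.73 − 1.46 = 0.27 V.
Since V_SD = 2.83 V ≥ V_ov = 0.27 V, the device is in saturation.
I_D = ½ k_p V_ov² = 0.5 × 6.1 × 0.27² = 0.222 mA.

Saturation; I_D = 0.222 mA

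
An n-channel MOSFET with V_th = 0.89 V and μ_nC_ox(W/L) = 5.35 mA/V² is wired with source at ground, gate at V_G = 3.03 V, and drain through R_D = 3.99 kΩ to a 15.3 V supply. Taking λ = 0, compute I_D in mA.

I_D = 3.75 mA

V_GS = V_G = 3.03 V, so V_ov = 3.03 − 0.89 = 2.14 V.
Assume saturation: I_D = ½ k_n V_ov² = 0.5 × 5.35 × 2.14² = 12.3 mA, giving V_DS = V_DD − I_D R_D = 15.3 − 12.3 × 3.99 = -33.6 V.
But -33.6 V < V_ov = 2.14 V, so the device is actually in triode.
In triode I_D = k_n[V_ov V_DS − ½ V_DS²] and I_D = (V_DD − V_DS)/R_D. Equating: 10.7 V_DS² − 46.68 V_DS + 15.3 = 0, giving V_DS = 0.357 V (the root below V_ov).
I_D = (15.3 − 0.357) / 3.99 = 3.75 mA.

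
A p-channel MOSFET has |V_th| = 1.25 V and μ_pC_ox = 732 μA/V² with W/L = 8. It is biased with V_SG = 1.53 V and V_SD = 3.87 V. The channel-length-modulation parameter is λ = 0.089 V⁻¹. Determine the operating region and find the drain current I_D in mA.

Saturation; I_D = 0.309 mA

k_p = μ_pC_ox · (W/L) = 5.856 mA/V².
V_ov = V_SG − |V_th| = 1.53 − 1.25 = 0.28 V.
Since V_SD = 3.87 V ≥ V_ov = 0.28 V, the device is in saturation.
I_D = ½ k_p V_ov² (1 + λ V_SD) = 0.5 × 5.856 × 0.28² × (1 + 0.089 × 3.87) = 0.309 mA.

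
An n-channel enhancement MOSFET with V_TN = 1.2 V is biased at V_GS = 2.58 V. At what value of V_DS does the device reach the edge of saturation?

The boundary between triode and saturation is V_DS = V_GS − V_TN = V_ov.
V_ov = 2.58 − 1.2 = 1.38 V.

V_DS,sat = 1.38 V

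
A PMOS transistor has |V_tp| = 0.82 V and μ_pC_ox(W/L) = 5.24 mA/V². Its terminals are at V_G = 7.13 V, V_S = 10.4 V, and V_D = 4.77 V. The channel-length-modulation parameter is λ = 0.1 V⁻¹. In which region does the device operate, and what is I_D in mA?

V_SG = V_S − V_G = 10.4 − 7.13 = 3.27 V; V_SD = V_S − V_D = 10.4 − 4.77 = 5.63 V.
V_ov = V_SG − |V_tp| = 3.27 − 0.82 = 2.45 V.
Since V_SD = 5.63 V ≥ V_ov = 2.45 V, the device is in saturation.
I_D = ½ k_p V_ov² (1 + λ V_SD) = 0.5 × 5.24 × 2.45² × (1 + 0.1 × 5.63) = 24.6 mA.

Saturation; I_D = 24.6 mA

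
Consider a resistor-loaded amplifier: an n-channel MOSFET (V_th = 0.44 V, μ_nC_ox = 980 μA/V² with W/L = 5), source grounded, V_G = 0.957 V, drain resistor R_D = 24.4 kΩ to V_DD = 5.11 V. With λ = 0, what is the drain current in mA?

V_GS = V_G = 0.957 V, so V_ov = 0.957 − 0.44 = 0.517 V.
k_n = μ_nC_ox · (W/L) = 4.9 mA/V².
Assume saturation: I_D = ½ k_n V_ov² = 0.5 × 4.9 × 0.517² = 0.655 mA, giving V_DS = V_DD − I_D R_D = 5.11 − 0.655 × 24.4 = -10.9 V.
But -10.9 V < V_ov = 0.517 V, so the device is actually in triode.
In triode I_D = k_n[V_ov V_DS − ½ V_DS²] and I_D = (V_DD − V_DS)/R_D. Equating: 59.8 V_DS² − 62.81 V_DS + 5.11 = 0, giving V_DS = 0.0889 V (the root below V_ov).
I_D = (5.11 − 0.0889) / 24.4 = 0.206 mA.

I_D = 0.206 mA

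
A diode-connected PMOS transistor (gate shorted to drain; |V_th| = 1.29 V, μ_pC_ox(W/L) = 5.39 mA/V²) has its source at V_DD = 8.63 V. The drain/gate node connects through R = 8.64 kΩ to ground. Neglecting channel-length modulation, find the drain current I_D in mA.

I_D = 0.787 mA

With gate tied to drain, V_SG = V_SD ≥ V_SG − |V_th|, so the device is in saturation.
KCL at the drain: ½ k_p (V_SG − |V_th|)² = (V_DD − V_SG)/R.
Let x = V_SG − 1.29. Then 23.3 x² + x − 7.34 = 0, giving x = 0.54 V (positive root), so V_SG = 1.83 V.
I_D = (V_DD − V_SG)/R = (8.63 − 1.83) / 8.64 = 0.787 mA.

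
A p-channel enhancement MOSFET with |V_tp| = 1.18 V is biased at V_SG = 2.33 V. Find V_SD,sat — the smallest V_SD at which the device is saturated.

V_SD,sat = 1.15 V

The boundary between triode and saturation is V_SD = V_SG − |V_tp| = V_ov.
V_ov = 2.33 − 1.18 = 1.15 V.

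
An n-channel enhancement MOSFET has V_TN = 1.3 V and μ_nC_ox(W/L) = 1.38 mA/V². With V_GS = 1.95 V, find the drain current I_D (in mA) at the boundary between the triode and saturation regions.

I_D = 0.292 mA

At the boundary V_DS = V_ov = V_GS − V_TN = 1.95 − 1.3 = 0.65 V.
I_D = ½ k_n V_ov² = 0.5 × 1.38 × 0.65² = 0.292 mA.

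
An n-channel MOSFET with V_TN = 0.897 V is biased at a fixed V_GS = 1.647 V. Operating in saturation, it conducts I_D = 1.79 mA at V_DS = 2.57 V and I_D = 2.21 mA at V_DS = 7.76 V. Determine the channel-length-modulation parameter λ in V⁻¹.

With V_GS fixed, I_D ∝ (1 + λ V_DS) in saturation, so I_D2/I_D1 = (1 + λ V_DS2)/(1 + λ V_DS1).
2.21/1.79 = 1.235 = (1 + 7.76 λ)/(1 + 2.57 λ).
Solving: λ (I_D1 V_DS2 − I_D2 V_DS1) = I_D2 − I_D1, so λ = (2.21 − 1.79) / (1.79 × 7.76 − 2.21 × 2.57) = 0.42 / 8.21 = 0.0512 V⁻¹.

λ = 0.0512 V⁻¹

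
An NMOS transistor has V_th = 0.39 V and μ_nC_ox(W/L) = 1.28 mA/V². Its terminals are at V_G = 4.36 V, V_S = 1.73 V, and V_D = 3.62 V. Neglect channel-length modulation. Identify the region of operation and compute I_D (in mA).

V_GS = V_G − V_S = 4.36 − 1.73 = 2.63 V; V_DS = V_D − V_S = 3.62 − 1.73 = 1.89 V.
V_ov = V_GS − V_th = 2.63 − 0.39 = 2.24 V.
Since V_DS = 1.89 V < V_ov = 2.24 V, the device is in the triode region.
I_D = k_n [V_ov · V_DS − ½ V_DS²] = 1.28 × [2.24 × 1.89 − 0.5 × 1.89²] = 3.13 mA.

Triode; I_D = 3.13 mA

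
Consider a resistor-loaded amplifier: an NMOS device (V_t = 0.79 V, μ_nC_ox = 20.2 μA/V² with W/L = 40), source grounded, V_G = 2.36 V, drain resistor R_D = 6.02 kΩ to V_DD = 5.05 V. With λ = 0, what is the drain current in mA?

V_GS = V_G = 2.36 V, so V_ov = 2.36 − 0.79 = 1.57 V.
k_n = μ_nC_ox · (W/L) = 0.808 mA/V².
Assume saturation: I_D = ½ k_n V_ov² = 0.5 × 0.808 × 1.57² = 0.996 mA, giving V_DS = V_DD − I_D R_D = 5.05 − 0.996 × 6.02 = -0.945 V.
But -0.945 V < V_ov = 1.57 V, so the device is actually in triode.
In triode I_D = k_n[V_ov V_DS − ½ V_DS²] and I_D = (V_DD − V_DS)/R_D. Equating: 2.43 V_DS² − 8.637 V_DS + 5.05 = 0, giving V_DS = 0.738 V (the root below V_ov).
I_D = (5.05 − 0.738) / 6.02 = 0.716 mA.

I_D = 0.716 mA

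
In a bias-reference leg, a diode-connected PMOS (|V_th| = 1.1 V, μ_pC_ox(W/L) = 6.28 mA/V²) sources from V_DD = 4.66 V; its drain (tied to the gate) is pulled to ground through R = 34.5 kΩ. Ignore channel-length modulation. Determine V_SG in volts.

V_SG = 1.28 V

With gate tied to drain, V_SG = V_SD ≥ V_SG − |V_th|, so the device is in saturation.
KCL at the drain: ½ k_p (V_SG − |V_th|)² = (V_DD − V_SG)/R.
Let x = V_SG − 1.1. Then 108 x² + x − 3.56 = 0, giving x = 0.177 V (positive root), so V_SG = 1.28 V.
I_D = (V_DD − V_SG)/R = (4.66 − 1.28) / 34.5 = 0.0981 mA.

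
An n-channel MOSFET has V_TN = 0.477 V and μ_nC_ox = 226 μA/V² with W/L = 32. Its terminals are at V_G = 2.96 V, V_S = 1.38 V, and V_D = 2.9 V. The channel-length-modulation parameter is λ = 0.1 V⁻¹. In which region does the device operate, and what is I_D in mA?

Saturation; I_D = 5.07 mA

V_GS = V_G − V_S = 2.96 − 1.38 = 1.58 V; V_DS = V_D − V_S = 2.9 − 1.38 = 1.52 V.
k_n = μ_nC_ox · (W/L) = 7.232 mA/V².
V_ov = V_GS − V_TN = 1.58 − 0.477 = 1.1 V.
Since V_DS = 1.52 V ≥ V_ov = 1.1 V, the device is in saturation.
I_D = ½ k_n V_ov² (1 + λ V_DS) = 0.5 × 7.232 × 1.1² × (1 + 0.1 × 1.52) = 5.07 mA.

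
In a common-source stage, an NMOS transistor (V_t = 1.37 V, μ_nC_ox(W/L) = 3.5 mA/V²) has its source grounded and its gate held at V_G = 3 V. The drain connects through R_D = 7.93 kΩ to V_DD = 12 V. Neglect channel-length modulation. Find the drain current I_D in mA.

V_GS = V_G = 3 V, so V_ov = 3 − 1.37 = 1.63 V.
Assume saturation: I_D = ½ k_n V_ov² = 0.5 × 3.5 × 1.63² = 4.65 mA, giving V_DS = V_DD − I_D R_D = 12 − 4.65 × 7.93 = -24.9 V.
But -24.9 V < V_ov = 1.63 V, so the device is actually in triode.
In triode I_D = k_n[V_ov V_DS − ½ V_DS²] and I_D = (V_DD − V_DS)/R_D. Equating: 13.9 V_DS² − 46.24 V_DS + 12 = 0, giving V_DS = 0.284 V (the root below V_ov).
I_D = (12 − 0.284) / 7.93 = 1.48 mA.

I_D = 1.48 mA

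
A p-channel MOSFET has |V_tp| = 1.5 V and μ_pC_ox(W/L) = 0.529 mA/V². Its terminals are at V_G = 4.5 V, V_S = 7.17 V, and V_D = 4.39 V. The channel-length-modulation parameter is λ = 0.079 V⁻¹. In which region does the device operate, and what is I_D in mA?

V_SG = V_S − V_G = 7.17 − 4.5 = 2.67 V; V_SD = V_S − V_D = 7.17 − 4.39 = 2.78 V.
V_ov = V_SG − |V_tp| = 2.67 − 1.5 = 1.17 V.
Since V_SD = 2.78 V ≥ V_ov = 1.17 V, the device is in saturation.
I_D = ½ k_p V_ov² (1 + λ V_SD) = 0.5 × 0.529 × 1.17² × (1 + 0.079 × 2.78) = 0.442 mA.

Saturation; I_D = 0.442 mA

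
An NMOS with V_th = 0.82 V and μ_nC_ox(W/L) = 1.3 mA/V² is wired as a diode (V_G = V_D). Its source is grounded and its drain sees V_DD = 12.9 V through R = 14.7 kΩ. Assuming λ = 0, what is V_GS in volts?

V_GS = 1.89 V

With gate tied to drain, V_GS = V_DS ≥ V_GS − V_th, so the device is in saturation.
KCL at the drain: ½ k_n (V_GS − V_th)² = (V_DD − V_GS)/R.
Let x = V_GS − 0.82. Then 9.55 x² + x − 12.08 = 0, giving x = 1.07 V (positive root), so V_GS = 1.89 V.
I_D = (V_DD − V_GS)/R = (12.9 − 1.89) / 14.7 = 0.749 mA.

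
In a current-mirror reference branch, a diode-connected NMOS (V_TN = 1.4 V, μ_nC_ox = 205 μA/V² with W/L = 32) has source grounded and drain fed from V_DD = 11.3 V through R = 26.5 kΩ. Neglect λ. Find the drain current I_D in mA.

With gate tied to drain, V_GS = V_DS ≥ V_GS − V_TN, so the device is in saturation.
k_n = μ_nC_ox · (W/L) = 6.56 mA/V².
KCL at the drain: ½ k_n (V_GS − V_TN)² = (V_DD − V_GS)/R.
Let x = V_GS − 1.4. Then 86.9 x² + x − 9.9 = 0, giving x = 0.332 V (positive root), so V_GS = 1.73 V.
I_D = (V_DD − V_GS)/R = (11.3 − 1.73) / 26.5 = 0.361 mA.

I_D = 0.361 mA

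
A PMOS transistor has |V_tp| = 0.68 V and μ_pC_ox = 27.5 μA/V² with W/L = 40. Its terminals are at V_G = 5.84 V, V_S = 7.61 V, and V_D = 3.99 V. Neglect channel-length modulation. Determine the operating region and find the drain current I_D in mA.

Saturation; I_D = 0.653 mA

V_SG = V_S − V_G = 7.61 − 5.84 = 1.77 V; V_SD = V_S − V_D = 7.61 − 3.99 = 3.62 V.
k_p = μ_pC_ox · (W/L) = 1.1 mA/V².
V_ov = V_SG − |V_tp| = 1.77 − 0.68 = 1.09 V.
Since V_SD = 3.62 V ≥ V_ov = 1.09 V, the device is in saturation.
I_D = ½ k_p V_ov² = 0.5 × 1.1 × 1.09² = 0.653 mA.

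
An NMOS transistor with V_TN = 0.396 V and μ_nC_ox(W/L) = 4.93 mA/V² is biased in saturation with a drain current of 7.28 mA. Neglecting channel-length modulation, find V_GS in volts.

V_GS = 2.11 V

In saturation I_D = ½ k_n (V_GS − V_TN)², so V_GS − V_TN = √(2 I_D / k_n) = √(2 × 7.28 / 4.93) = 1.72 V.
V_GS = 0.396 + 1.72 = 2.11 V.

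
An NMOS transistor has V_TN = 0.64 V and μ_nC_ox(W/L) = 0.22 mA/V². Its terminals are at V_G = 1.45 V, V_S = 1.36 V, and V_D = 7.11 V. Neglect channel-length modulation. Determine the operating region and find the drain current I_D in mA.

V_GS = V_G − V_S = 1.45 − 1.36 = 0.09 V; V_DS = V_D − V_S = 7.11 − 1.36 = 5.75 V.
V_GS = 0.09 V < V_TN = 0.64 V, so the transistor is in cutoff.

Cutoff; I_D = 0 mA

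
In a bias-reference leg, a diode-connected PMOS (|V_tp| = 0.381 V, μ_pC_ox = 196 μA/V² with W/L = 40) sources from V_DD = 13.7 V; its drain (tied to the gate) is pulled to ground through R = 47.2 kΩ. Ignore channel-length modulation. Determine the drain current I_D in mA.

I_D = 0.277 mA

With gate tied to drain, V_SG = V_SD ≥ V_SG − |V_tp|, so the device is in saturation.
k_p = μ_pC_ox · (W/L) = 7.84 mA/V².
KCL at the drain: ½ k_p (V_SG − |V_tp|)² = (V_DD − V_SG)/R.
Let x = V_SG − 0.381. Then 185 x² + x − 13.32 = 0, giving x = 0.266 V (positive root), so V_SG = 0.647 V.
I_D = (V_DD − V_SG)/R = (13.7 − 0.647) / 47.2 = 0.277 mA.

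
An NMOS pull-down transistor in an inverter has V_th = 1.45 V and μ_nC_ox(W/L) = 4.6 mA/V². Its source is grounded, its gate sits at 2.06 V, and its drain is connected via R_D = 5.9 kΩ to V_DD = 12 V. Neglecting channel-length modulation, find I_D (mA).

I_D = 0.856 mA

V_GS = V_G = 2.06 V, so V_ov = 2.06 − 1.45 = 0.61 V.
Assume saturation: I_D = ½ k_n V_ov² = 0.5 × 4.6 × 0.61² = 0.856 mA, giving V_DS = V_DD − I_D R_D = 12 − 0.856 × 5.9 = 6.95 V.
V_DS = 6.95 V ≥ V_ov = 0.61 V, confirming saturation.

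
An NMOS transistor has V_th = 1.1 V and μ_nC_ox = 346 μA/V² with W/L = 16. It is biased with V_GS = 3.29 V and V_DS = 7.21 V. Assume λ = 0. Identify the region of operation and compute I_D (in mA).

k_n = μ_nC_ox · (W/L) = 5.536 mA/V².
V_ov = V_GS − V_th = 3.29 − 1.1 = 2.19 V.
Since V_DS = 7.21 V ≥ V_ov = 2.19 V, the device is in saturation.
I_D = ½ k_n V_ov² = 0.5 × 5.536 × 2.19² = 13.3 mA.

Saturation; I_D = 13.3 mA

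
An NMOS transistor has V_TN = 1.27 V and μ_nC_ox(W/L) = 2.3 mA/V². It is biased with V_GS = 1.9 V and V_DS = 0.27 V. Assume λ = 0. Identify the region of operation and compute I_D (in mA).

Triode; I_D = 0.307 mA

V_ov = V_GS − V_TN = 1.9 − 1.27 = 0.63 V.
Since V_DS = 0.27 V < V_ov = 0.63 V, the device is in the triode region.
I_D = k_n [V_ov · V_DS − ½ V_DS²] = 2.3 × [0.63 × 0.27 − 0.5 × 0.27²] = 0.307 mA.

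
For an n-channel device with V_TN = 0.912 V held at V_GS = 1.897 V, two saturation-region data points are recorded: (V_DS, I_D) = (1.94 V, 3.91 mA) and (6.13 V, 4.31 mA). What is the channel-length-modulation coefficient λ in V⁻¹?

With V_GS fixed, I_D ∝ (1 + λ V_DS) in saturation, so I_D2/I_D1 = (1 + λ V_DS2)/(1 + λ V_DS1).
4.31/3.91 = 1.102 = (1 + 6.13 λ)/(1 + 1.94 λ).
Solving: λ (I_D1 V_DS2 − I_D2 V_DS1) = I_D2 − I_D1, so λ = (4.31 − 3.91) / (3.91 × 6.13 − 4.31 × 1.94) = 0.4 / 15.6 = 0.0256 V⁻¹.

λ = 0.0256 V⁻¹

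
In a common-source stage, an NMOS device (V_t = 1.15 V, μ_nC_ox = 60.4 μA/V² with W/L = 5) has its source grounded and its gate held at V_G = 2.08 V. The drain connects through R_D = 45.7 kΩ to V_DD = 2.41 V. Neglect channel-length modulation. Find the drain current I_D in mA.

I_D = 0.0485 mA

V_GS = V_G = 2.08 V, so V_ov = 2.08 − 1.15 = 0.93 V.
k_n = μ_nC_ox · (W/L) = 0.302 mA/V².
Assume saturation: I_D = ½ k_n V_ov² = 0.5 × 0.302 × 0.93² = 0.131 mA, giving V_DS = V_DD − I_D R_D = 2.41 − 0.131 × 45.7 = -3.56 V.
But -3.56 V < V_ov = 0.93 V, so the device is actually in triode.
In triode I_D = k_n[V_ov V_DS − ½ V_DS²] and I_D = (V_DD − V_DS)/R_D. Equating: 6.9 V_DS² − 13.84 V_DS + 2.41 = 0, giving V_DS = 0.193 V (the root below V_ov).
I_D = (2.41 − 0.193) / 45.7 = 0.0485 mA.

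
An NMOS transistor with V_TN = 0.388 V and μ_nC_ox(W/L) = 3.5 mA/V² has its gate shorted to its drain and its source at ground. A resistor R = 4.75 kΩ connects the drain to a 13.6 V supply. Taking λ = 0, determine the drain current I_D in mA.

With gate tied to drain, V_GS = V_DS ≥ V_GS − V_TN, so the device is in saturation.
KCL at the drain: ½ k_n (V_GS − V_TN)² = (V_DD − V_GS)/R.
Let x = V_GS − 0.388. Then 8.31 x² + x − 13.21 = 0, giving x = 1.2 V (positive root), so V_GS = 1.59 V.
I_D = (V_DD − V_GS)/R = (13.6 − 1.59) / 4.75 = 2.53 mA.

I_D = 2.53 mA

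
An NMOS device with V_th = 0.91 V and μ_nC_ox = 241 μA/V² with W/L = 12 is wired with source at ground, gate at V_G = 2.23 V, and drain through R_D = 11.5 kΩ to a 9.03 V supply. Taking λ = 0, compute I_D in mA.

V_GS = V_G = 2.23 V, so V_ov = 2.23 − 0.91 = 1.32 V.
k_n = μ_nC_ox · (W/L) = 2.892 mA/V².
Assume saturation: I_D = ½ k_n V_ov² = 0.5 × 2.892 × 1.32² = 2.52 mA, giving V_DS = V_DD − I_D R_D = 9.03 − 2.52 × 11.5 = -19.9 V.
But -19.9 V < V_ov = 1.32 V, so the device is actually in triode.
In triode I_D = k_n[V_ov V_DS − ½ V_DS²] and I_D = (V_DD − V_DS)/R_D. Equating: 16.6 V_DS² − 44.9 V_DS + 9.03 = 0, giving V_DS = 0.219 V (the root below V_ov).
I_D = (9.03 − 0.219) / 11.5 = 0.766 mA.

I_D = 0.766 mA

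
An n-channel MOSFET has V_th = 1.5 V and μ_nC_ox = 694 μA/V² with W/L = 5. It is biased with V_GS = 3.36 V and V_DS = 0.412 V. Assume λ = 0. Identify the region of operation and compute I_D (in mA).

Triode; I_D = 2.36 mA

k_n = μ_nC_ox · (W/L) = 3.47 mA/V².
V_ov = V_GS − V_th = 3.36 − 1.5 = 1.86 V.
Since V_DS = 0.412 V < V_ov = 1.86 V, the device is in the triode region.
I_D = k_n [V_ov · V_DS − ½ V_DS²] = 3.47 × [1.86 × 0.412 − 0.5 × 0.412²] = 2.36 mA.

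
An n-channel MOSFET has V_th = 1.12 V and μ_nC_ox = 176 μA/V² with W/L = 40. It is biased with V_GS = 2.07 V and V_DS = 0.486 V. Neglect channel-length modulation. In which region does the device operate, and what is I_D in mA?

k_n = μ_nC_ox · (W/L) = 7.04 mA/V².
V_ov = V_GS − V_th = 2.07 − 1.12 = 0.95 V.
Since V_DS = 0.486 V < V_ov = 0.95 V, the device is in the triode region.
I_D = k_n [V_ov · V_DS − ½ V_DS²] = 7.04 × [0.95 × 0.486 − 0.5 × 0.486²] = 2.42 mA.

Triode; I_D = 2.42 mA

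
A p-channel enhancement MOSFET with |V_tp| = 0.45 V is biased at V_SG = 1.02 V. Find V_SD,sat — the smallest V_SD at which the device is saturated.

The boundary between triode and saturation is V_SD = V_SG − |V_tp| = V_ov.
V_ov = 1.02 − 0.45 = 0.57 V.

V_SD,sat = 0.570 V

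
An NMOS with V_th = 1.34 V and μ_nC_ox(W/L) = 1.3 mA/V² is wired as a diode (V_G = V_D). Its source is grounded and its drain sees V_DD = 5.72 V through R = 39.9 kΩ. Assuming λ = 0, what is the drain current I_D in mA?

With gate tied to drain, V_GS = V_DS ≥ V_GS − V_th, so the device is in saturation.
KCL at the drain: ½ k_n (V_GS − V_th)² = (V_DD − V_GS)/R.
Let x = V_GS − 1.34. Then 25.9 x² + x − 4.38 = 0, giving x = 0.392 V (positive root), so V_GS = 1.73 V.
I_D = (V_DD − V_GS)/R = (5.72 − 1.73) / 39.9 = 0.0999 mA.

I_D = 0.0999 mA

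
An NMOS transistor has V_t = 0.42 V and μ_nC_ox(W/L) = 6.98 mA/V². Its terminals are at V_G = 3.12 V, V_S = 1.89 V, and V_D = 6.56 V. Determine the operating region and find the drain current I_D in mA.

V_GS = V_G − V_S = 3.12 − 1.89 = 1.23 V; V_DS = V_D − V_S = 6.56 − 1.89 = 4.67 V.
V_ov = V_GS − V_t = 1.23 − 0.42 = 0.81 V.
Since V_DS = 4.67 V ≥ V_ov = 0.81 V, the device is in saturation.
I_D = ½ k_n V_ov² = 0.5 × 6.98 × 0.81² = 2.29 mA.

Saturation; I_D = 2.29 mA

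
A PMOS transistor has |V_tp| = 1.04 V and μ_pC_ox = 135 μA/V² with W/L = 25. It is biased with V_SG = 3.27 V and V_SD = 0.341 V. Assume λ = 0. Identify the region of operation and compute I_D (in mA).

Triode; I_D = 2.37 mA

k_p = μ_pC_ox · (W/L) = 3.375 mA/V².
V_ov = V_SG − |V_tp| = 3.27 − 1.04 = 2.23 V.
Since V_SD = 0.341 V < V_ov = 2.23 V, the device is in the triode region.
I_D = k_p [V_ov · V_SD − ½ V_SD²] = 3.375 × [2.23 × 0.341 − 0.5 × 0.341²] = 2.37 mA.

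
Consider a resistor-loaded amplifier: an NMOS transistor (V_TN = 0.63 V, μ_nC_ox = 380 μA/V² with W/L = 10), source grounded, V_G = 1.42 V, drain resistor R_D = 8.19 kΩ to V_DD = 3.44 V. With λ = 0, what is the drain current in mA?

I_D = 0.402 mA

V_GS = V_G = 1.42 V, so V_ov = 1.42 − 0.63 = 0.79 V.
k_n = μ_nC_ox · (W/L) = 3.8 mA/V².
Assume saturation: I_D = ½ k_n V_ov² = 0.5 × 3.8 × 0.79² = 1.19 mA, giving V_DS = V_DD − I_D R_D = 3.44 − 1.19 × 8.19 = -6.27 V.
But -6.27 V < V_ov = 0.79 V, so the device is actually in triode.
In triode I_D = k_n[V_ov V_DS − ½ V_DS²] and I_D = (V_DD − V_DS)/R_D. Equating: 15.6 V_DS² − 25.59 V_DS + 3.44 = 0, giving V_DS = 0.148 V (the root below V_ov).
I_D = (3.44 − 0.148) / 8.19 = 0.402 mA.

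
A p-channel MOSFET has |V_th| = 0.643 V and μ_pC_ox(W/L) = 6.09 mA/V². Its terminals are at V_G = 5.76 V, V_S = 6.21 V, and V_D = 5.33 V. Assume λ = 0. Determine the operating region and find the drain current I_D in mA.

Cutoff; I_D = 0 mA

V_SG = V_S − V_G = 6.21 − 5.76 = 0.45 V; V_SD = V_S − V_D = 6.21 − 5.33 = 0.88 V.
V_SG = 0.45 V < |V_th| = 0.643 V, so the transistor is in cutoff.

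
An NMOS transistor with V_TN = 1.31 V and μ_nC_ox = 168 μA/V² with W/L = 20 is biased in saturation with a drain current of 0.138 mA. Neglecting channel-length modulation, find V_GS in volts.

V_GS = 1.60 V

k_n = μ_nC_ox · (W/L) = 3.36 mA/V².
In saturation I_D = ½ k_n (V_GS − V_TN)², so V_GS − V_TN = √(2 I_D / k_n) = √(2 × 0.138 / 3.36) = 0.287 V.
V_GS = 1.31 + 0.287 = 1.6 V.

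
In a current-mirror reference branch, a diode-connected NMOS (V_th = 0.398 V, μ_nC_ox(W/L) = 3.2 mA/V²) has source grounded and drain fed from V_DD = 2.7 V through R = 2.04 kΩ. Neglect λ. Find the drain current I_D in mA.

I_D = 0.785 mA

With gate tied to drain, V_GS = V_DS ≥ V_GS − V_th, so the device is in saturation.
KCL at the drain: ½ k_n (V_GS − V_th)² = (V_DD − V_GS)/R.
Let x = V_GS − 0.398. Then 3.26 x² + x − 2.302 = 0, giving x = 0.7 V (positive root), so V_GS = 1.1 V.
I_D = (V_DD − V_GS)/R = (2.7 − 1.1) / 2.04 = 0.785 mA.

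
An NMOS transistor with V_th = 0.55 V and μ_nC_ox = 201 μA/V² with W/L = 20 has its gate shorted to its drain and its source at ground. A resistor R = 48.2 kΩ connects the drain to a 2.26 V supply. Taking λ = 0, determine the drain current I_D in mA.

I_D = 0.0328 mA

With gate tied to drain, V_GS = V_DS ≥ V_GS − V_th, so the device is in saturation.
k_n = μ_nC_ox · (W/L) = 4.02 mA/V².
KCL at the drain: ½ k_n (V_GS − V_th)² = (V_DD − V_GS)/R.
Let x = V_GS − 0.55. Then 96.9 x² + x − 1.71 = 0, giving x = 0.128 V (positive root), so V_GS = 0.678 V.
I_D = (V_DD − V_GS)/R = (2.26 − 0.678) / 48.2 = 0.0328 mA.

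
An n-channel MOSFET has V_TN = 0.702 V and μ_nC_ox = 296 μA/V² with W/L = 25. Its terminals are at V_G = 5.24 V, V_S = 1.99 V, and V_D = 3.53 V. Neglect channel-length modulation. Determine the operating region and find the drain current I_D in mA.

V_GS = V_G − V_S = 5.24 − 1.99 = 3.25 V; V_DS = V_D − V_S = 3.53 − 1.99 = 1.54 V.
k_n = μ_nC_ox · (W/L) = 7.4 mA/V².
V_ov = V_GS − V_TN = 3.25 − 0.702 = 2.55 V.
Since V_DS = 1.54 V < V_ov = 2.55 V, the device is in the triode region.
I_D = k_n [V_ov · V_DS − ½ V_DS²] = 7.4 × [2.55 × 1.54 − 0.5 × 1.54²] = 20.3 mA.

Triode; I_D = 20.3 mA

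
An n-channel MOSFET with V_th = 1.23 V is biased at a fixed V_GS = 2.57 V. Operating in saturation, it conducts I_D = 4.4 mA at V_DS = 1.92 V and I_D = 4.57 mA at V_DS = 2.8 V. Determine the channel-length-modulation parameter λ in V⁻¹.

λ = 0.0479 V⁻¹

With V_GS fixed, I_D ∝ (1 + λ V_DS) in saturation, so I_D2/I_D1 = (1 + λ V_DS2)/(1 + λ V_DS1).
4.57/4.4 = 1.039 = (1 + 2.8 λ)/(1 + 1.92 λ).
Solving: λ (I_D1 V_DS2 − I_D2 V_DS1) = I_D2 − I_D1, so λ = (4.57 − 4.4) / (4.4 × 2.8 − 4.57 × 1.92) = 0.17 / 3.55 = 0.0479 V⁻¹.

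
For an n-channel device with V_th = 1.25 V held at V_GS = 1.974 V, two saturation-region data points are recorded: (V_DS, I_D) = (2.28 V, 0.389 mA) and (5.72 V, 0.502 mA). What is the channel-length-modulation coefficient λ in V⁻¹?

λ = 0.105 V⁻¹

With V_GS fixed, I_D ∝ (1 + λ V_DS) in saturation, so I_D2/I_D1 = (1 + λ V_DS2)/(1 + λ V_DS1).
0.502/0.389 = 1.29 = (1 + 5.72 λ)/(1 + 2.28 λ).
Solving: λ (I_D1 V_DS2 − I_D2 V_DS1) = I_D2 − I_D1, so λ = (0.502 − 0.389) / (0.389 × 5.72 − 0.502 × 2.28) = 0.113 / 1.08 = 0.105 V⁻¹.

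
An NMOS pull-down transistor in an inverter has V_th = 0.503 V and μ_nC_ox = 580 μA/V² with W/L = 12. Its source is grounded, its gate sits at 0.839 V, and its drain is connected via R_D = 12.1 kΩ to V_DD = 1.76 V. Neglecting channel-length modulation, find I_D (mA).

I_D = 0.140 mA

V_GS = V_G = 0.839 V, so V_ov = 0.839 − 0.503 = 0.336 V.
k_n = μ_nC_ox · (W/L) = 6.96 mA/V².
Assume saturation: I_D = ½ k_n V_ov² = 0.5 × 6.96 × 0.336² = 0.393 mA, giving V_DS = V_DD − I_D R_D = 1.76 − 0.393 × 12.1 = -2.99 V.
But -2.99 V < V_ov = 0.336 V, so the device is actually in triode.
In triode I_D = k_n[V_ov V_DS − ½ V_DS²] and I_D = (V_DD − V_DS)/R_D. Equating: 42.1 V_DS² − 29.3 V_DS + 1.76 = 0, giving V_DS = 0.0664 V (the root below V_ov).
I_D = (1.76 − 0.0664) / 12.1 = 0.14 mA.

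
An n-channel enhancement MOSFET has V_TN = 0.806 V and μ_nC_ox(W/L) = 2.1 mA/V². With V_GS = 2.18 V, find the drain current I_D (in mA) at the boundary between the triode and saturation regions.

I_D = 1.98 mA

At the boundary V_DS = V_ov = V_GS − V_TN = 2.18 − 0.806 = 1.37 V.
I_D = ½ k_n V_ov² = 0.5 × 2.1 × 1.37² = 1.98 mA.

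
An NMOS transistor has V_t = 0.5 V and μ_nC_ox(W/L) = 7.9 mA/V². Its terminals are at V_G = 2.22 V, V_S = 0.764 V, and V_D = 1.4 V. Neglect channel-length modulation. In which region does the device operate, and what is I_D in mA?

V_GS = V_G − V_S = 2.22 − 0.764 = 1.46 V; V_DS = V_D − V_S = 1.4 − 0.764 = 0.636 V.
V_ov = V_GS − V_t = 1.46 − 0.5 = 0.956 V.
Since V_DS = 0.636 V < V_ov = 0.956 V, the device is in the triode region.
I_D = k_n [V_ov · V_DS − ½ V_DS²] = 7.9 × [0.956 × 0.636 − 0.5 × 0.636²] = 3.21 mA.

Triode; I_D = 3.21 mA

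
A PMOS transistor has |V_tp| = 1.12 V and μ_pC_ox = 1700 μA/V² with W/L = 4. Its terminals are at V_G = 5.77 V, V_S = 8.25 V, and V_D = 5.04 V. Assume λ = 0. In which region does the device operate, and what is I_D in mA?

V_SG = V_S − V_G = 8.25 − 5.77 = 2.48 V; V_SD = V_S − V_D = 8.25 − 5.04 = 3.21 V.
k_p = μ_pC_ox · (W/L) = 6.8 mA/V².
V_ov = V_SG − |V_tp| = 2.48 − 1.12 = 1.36 V.
Since V_SD = 3.21 V ≥ V_ov = 1.36 V, the device is in saturation.
I_D = ½ k_p V_ov² = 0.5 × 6.8 × 1.36² = 6.29 mA.

Saturation; I_D = 6.29 mA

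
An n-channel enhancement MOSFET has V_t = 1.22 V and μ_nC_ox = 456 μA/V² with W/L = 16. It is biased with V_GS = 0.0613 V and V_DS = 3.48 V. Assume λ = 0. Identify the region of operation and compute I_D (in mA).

Cutoff; I_D = 0 mA

V_GS = 0.0613 V < V_t = 1.22 V, so the transistor is in cutoff.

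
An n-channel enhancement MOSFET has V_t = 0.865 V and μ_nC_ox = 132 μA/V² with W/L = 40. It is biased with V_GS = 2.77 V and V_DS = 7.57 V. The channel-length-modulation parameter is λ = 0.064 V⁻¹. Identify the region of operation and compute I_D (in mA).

Saturation; I_D = 14.2 mA

k_n = μ_nC_ox · (W/L) = 5.28 mA/V².
V_ov = V_GS − V_t = 2.77 − 0.865 = 1.91 V.
Since V_DS = 7.57 V ≥ V_ov = 1.91 V, the device is in saturation.
I_D = ½ k_n V_ov² (1 + λ V_DS) = 0.5 × 5.28 × 1.91² × (1 + 0.064 × 7.57) = 14.2 mA.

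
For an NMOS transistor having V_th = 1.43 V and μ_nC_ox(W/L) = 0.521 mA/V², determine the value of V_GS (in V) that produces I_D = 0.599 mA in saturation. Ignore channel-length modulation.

In saturation I_D = ½ k_n (V_GS − V_th)², so V_GS − V_th = √(2 I_D / k_n) = √(2 × 0.599 / 0.521) = 1.52 V.
V_GS = 1.43 + 1.52 = 2.95 V.

V_GS = 2.95 V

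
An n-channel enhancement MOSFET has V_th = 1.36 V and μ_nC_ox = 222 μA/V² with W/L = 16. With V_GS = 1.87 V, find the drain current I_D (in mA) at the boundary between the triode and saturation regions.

At the boundary V_DS = V_ov = V_GS − V_th = 1.87 − 1.36 = 0.51 V.
k_n = μ_nC_ox · (W/L) = 3.552 mA/V².
I_D = ½ k_n V_ov² = 0.5 × 3.552 × 0.51² = 0.462 mA.

I_D = 0.462 mA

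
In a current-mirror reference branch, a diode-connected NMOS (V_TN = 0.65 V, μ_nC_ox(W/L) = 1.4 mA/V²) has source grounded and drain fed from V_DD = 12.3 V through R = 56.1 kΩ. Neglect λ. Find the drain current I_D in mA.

With gate tied to drain, V_GS = V_DS ≥ V_GS − V_TN, so the device is in saturation.
KCL at the drain: ½ k_n (V_GS − V_TN)² = (V_DD − V_GS)/R.
Let x = V_GS − 0.65. Then 39.3 x² + x − 11.65 = 0, giving x = 0.532 V (positive root), so V_GS = 1.18 V.
I_D = (V_DD − V_GS)/R = (12.3 − 1.18) / 56.1 = 0.198 mA.

I_D = 0.198 mA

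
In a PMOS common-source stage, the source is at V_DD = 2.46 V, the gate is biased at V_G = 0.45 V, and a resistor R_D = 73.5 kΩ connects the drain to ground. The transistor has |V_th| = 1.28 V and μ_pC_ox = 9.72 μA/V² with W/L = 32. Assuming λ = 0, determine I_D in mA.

I_D = 0.0314 mA

V_SG = V_DD − V_G = 2.46 − 0.45 = 2.01 V, so V_ov = 2.01 − 1.28 = 0.73 V.
k_p = μ_pC_ox · (W/L) = 0.311 mA/V².
Assume saturation: I_D = ½ k_p V_ov² = 0.5 × 0.311 × 0.73² = 0.0829 mA, giving V_SD = V_DD − I_D R_D = 2.46 − 0.0829 × 73.5 = -3.63 V.
But -3.63 V < V_ov = 0.73 V, so the device is actually in triode.
In triode I_D = k_p[V_ov V_SD − ½ V_SD²] and I_D = (V_DD − V_SD)/R_D. Equating: 11.4 V_SD² − 17.69 V_SD + 2.46 = 0, giving V_SD = 0.154 V (the root below V_ov).
I_D = (2.46 − 0.154) / 73.5 = 0.0314 mA.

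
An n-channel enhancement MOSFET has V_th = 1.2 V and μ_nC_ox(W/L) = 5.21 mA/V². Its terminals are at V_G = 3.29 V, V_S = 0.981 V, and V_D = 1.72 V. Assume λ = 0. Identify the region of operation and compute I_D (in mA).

V_GS = V_G − V_S = 3.29 − 0.981 = 2.31 V; V_DS = V_D − V_S = 1.72 − 0.981 = 0.739 V.
V_ov = V_GS − V_th = 2.31 − 1.2 = 1.11 V.
Since V_DS = 0.739 V < V_ov = 1.11 V, the device is in the triode region.
I_D = k_n [V_ov · V_DS − ½ V_DS²] = 5.21 × [1.11 × 0.739 − 0.5 × 0.739²] = 2.85 mA.

Triode; I_D = 2.85 mA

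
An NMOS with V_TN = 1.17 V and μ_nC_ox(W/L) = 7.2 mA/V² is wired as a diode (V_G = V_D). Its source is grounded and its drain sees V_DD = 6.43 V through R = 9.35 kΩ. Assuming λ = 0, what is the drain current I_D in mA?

With gate tied to drain, V_GS = V_DS ≥ V_GS − V_TN, so the device is in saturation.
KCL at the drain: ½ k_n (V_GS − V_TN)² = (V_DD − V_GS)/R.
Let x = V_GS − 1.17. Then 33.7 x² + x − 5.26 = 0, giving x = 0.381 V (positive root), so V_GS = 1.55 V.
I_D = (V_DD − V_GS)/R = (6.43 − 1.55) / 9.35 = 0.522 mA.

I_D = 0.522 mA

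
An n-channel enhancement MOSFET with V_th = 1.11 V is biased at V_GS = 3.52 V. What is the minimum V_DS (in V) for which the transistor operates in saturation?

The boundary between triode and saturation is V_DS = V_GS − V_th = V_ov.
V_ov = 3.52 − 1.11 = 2.41 V.

V_DS,sat = 2.41 V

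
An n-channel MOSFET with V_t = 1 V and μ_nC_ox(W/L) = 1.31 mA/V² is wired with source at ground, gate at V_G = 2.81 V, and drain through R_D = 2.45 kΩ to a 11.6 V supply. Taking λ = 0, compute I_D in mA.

V_GS = V_G = 2.81 V, so V_ov = 2.81 − 1 = 1.81 V.
Assume saturation: I_D = ½ k_n V_ov² = 0.5 × 1.31 × 1.81² = 2.15 mA, giving V_DS = V_DD − I_D R_D = 11.6 − 2.15 × 2.45 = 6.34 V.
V_DS = 6.34 V ≥ V_ov = 1.81 V, confirming saturation.

I_D = 2.15 mA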